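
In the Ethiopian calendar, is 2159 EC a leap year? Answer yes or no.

2159 mod 4 = 3; in the Ethiopian calendar a year is leap when year mod 4 = 3, so it is a leap year.

yes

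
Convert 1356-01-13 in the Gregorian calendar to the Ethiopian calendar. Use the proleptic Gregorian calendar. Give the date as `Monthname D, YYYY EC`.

Julian Day Number of the source date = 2216341.
Converting JDN 2216341 to the Ethiopian calendar gives 9 Tir 1348 EC.

Tir 9, 1348 EC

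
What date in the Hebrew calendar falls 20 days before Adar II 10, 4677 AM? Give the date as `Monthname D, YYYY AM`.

The starting date is JDN 2056058; 2056058 − 20 = 2056038.
JDN 2056038 corresponds to Adar I 20, 4677 AM.

Adar I 20, 4677 AM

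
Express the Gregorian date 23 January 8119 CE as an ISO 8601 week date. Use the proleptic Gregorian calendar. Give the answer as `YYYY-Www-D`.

8119-W04-1

The weekday is Monday (ISO weekday 1).
That Monday belongs to ISO week 4 of ISO year 8119.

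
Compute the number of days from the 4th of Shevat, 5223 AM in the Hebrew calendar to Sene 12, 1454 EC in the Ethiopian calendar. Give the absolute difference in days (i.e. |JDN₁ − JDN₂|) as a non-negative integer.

First date → JDN 2255413; second date → JDN 2255210.
The interval is |2255413 − 2255210| = 203 days.

203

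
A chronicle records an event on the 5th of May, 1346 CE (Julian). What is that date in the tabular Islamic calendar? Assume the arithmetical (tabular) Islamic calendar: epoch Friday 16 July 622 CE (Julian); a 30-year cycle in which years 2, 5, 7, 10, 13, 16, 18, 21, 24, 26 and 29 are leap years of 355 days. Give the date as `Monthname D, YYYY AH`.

The source date corresponds to 13 May 1346 in the proleptic Gregorian calendar (JDN 2212809).
That day falls on 12 Muharram 747 AH in the tabular Islamic calendar.

Muharram 12, 747 AH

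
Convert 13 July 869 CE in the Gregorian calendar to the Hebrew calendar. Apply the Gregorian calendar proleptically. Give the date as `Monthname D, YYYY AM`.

Julian Day Number of the source date = 2038650.
Converting JDN 2038650 to the Hebrew calendar gives 26 Tammuz 4629 AM.

Tammuz 26, 4629 AM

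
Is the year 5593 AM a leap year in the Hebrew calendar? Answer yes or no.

no

Hebrew year 5593 is year 7 of its 19-year Metonic cycle; leap years are at positions 3, 6, 8, 11, 14, 17, 19, so it is a common year (12 months).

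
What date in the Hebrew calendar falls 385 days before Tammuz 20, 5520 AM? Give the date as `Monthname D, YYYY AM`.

Sivan 20, 5519 AM

The starting date is JDN 2364072; 2364072 − 385 = 2363687.
JDN 2363687 corresponds to Sivan 20, 5519 AM.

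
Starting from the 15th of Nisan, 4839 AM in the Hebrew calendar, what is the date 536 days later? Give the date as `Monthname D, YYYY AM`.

Elul 20, 4840 AM

The starting date is JDN 2115242; 2115242 + 536 = 2115778.
JDN 2115778 corresponds to Elul 20, 4840 AM.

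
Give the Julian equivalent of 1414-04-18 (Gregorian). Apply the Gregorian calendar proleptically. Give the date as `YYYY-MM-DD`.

1414-04-09

For dates in this range the Gregorian date is 9 days ahead of the Julian.
18 April 1414 Gregorian − 9 days → 9 April 1414 Julian.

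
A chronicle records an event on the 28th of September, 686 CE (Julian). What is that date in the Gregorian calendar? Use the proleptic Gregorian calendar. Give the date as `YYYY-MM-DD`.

For dates in this range the Gregorian date is 3 days ahead of the Julian.
28 September 686 Julian + 3 days → 1 October 686 Gregorian.

0686-10-01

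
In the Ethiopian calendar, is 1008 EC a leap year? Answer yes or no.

no

1008 mod 4 = 0; in the Ethiopian calendar a year is leap when year mod 4 = 3, so it is a common year.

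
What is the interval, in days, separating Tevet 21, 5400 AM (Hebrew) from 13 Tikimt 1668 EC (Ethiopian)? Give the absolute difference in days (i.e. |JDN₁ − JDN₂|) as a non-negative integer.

13062

JDN of the first date = 2320073.
JDN of the second date = 2333135.
|2333135 − 2320073| = 13062.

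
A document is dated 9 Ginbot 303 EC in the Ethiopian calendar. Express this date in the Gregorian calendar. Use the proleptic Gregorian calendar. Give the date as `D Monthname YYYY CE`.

5 May 311 CE

Both dates share Julian Day Number 1834774; in the Gregorian calendar that is 5 May 311 CE.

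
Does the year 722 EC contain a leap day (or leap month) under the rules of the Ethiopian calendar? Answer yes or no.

no

722 mod 4 = 2; in the Ethiopian calendar a year is leap when year mod 4 = 3, so it is a common year.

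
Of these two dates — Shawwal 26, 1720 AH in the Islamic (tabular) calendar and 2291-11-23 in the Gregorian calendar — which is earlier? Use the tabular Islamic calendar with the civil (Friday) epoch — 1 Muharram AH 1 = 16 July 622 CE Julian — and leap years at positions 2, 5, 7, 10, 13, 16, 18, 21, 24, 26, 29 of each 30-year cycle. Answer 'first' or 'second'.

first

First date → JDN 2557887; second date → JDN 2558157.
JDN 2557887 < JDN 2558157, so the first date is earlier.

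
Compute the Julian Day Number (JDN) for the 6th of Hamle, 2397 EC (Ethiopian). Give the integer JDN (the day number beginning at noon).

In the Gregorian calendar the same day is 16 July 2405.
JDN 2400001 is 17 November 1858 CE (Gregorian), MJD 0; the target day is +199664 days from there, so JDN = 2599665.

2599665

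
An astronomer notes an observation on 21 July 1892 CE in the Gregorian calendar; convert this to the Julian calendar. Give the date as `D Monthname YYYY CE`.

At this point the Julian calendar is 12 days behind the Gregorian.
21 July 1892 Gregorian − 12 days → 9 July 1892 Julian.

9 July 1892 CE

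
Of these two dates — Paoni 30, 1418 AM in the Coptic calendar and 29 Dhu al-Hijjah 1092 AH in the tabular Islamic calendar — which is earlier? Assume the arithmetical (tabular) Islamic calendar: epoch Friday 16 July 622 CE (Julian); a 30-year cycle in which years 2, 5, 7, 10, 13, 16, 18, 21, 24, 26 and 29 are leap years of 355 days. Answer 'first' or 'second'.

second

First date → JDN 2342888; second date → JDN 2335407.
JDN 2335407 < JDN 2342888, so the second date is earlier.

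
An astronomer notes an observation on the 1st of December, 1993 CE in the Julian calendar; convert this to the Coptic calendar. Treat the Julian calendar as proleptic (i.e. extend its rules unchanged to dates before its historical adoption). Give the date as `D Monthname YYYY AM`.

Julian Day Number of the source date = 2449336.
Converting JDN 2449336 to the Coptic calendar gives 5 Koiak 1710 AM.

5 Koiak 1710 AM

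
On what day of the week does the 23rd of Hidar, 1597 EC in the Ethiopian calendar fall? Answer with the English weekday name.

This is JDN 2307242 (29 November 1604 Gregorian).
JDN 2307242 mod 7 = 0, and JDN 0 was a Monday, so this is a Monday.

Monday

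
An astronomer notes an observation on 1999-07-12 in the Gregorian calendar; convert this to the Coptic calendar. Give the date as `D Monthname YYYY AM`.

Both dates share Julian Day Number 2451372; in the Coptic calendar that is 5 Epip 1715 AM.

5 Epip 1715 AM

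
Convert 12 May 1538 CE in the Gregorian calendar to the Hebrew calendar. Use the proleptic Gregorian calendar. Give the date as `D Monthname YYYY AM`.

3 Sivan 5298 AM

Both dates share Julian Day Number 2282934; in the Hebrew calendar that is 3 Sivan 5298 AM.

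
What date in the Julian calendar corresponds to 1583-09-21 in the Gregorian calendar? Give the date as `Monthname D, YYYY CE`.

At this point the Julian calendar is 10 days behind the Gregorian.
21 September 1583 Gregorian − 10 days → 11 September 1583 Julian.

September 11, 1583 CE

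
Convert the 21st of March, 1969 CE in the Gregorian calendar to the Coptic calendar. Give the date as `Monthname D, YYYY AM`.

Julian Day Number of the source date = 2440302.
Converting JDN 2440302 to the Coptic calendar gives 12 Paremhat 1685 AM.

Paremhat 12, 1685 AM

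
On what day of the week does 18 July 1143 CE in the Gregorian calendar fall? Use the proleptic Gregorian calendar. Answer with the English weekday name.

Sunday

Since JDN mod 7 = 6 (0 = Monday), the day is Sunday.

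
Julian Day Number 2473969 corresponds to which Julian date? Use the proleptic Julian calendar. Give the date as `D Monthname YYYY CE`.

11 May 2061 CE

JDN 2473969 is 24 May 2061 in the Gregorian calendar.
In the Julian calendar that day is 11 May 2061 CE.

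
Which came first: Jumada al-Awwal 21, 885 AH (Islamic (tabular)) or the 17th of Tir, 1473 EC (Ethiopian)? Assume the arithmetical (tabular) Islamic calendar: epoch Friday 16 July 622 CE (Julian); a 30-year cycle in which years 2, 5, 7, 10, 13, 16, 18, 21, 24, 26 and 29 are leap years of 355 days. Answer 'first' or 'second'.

Converting both to JDN: 2261838 vs 2262005; the smaller is the first.

first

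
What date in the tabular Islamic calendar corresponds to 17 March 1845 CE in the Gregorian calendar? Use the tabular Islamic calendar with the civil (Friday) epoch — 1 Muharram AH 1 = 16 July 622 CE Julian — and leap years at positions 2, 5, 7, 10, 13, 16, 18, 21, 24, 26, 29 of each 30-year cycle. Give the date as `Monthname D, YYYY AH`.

Rabi' al-Awwal 8, 1261 AH

Both dates share Julian Day Number 2395008; in the tabular Islamic calendar that is 8 Rabi' al-Awwal 1261 AH.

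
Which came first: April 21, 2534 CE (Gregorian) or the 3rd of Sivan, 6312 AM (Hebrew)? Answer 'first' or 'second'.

first

The two dates have Julian Day Numbers 2646695 and 2653307 respectively.
Since 2646695 < 2653307, the first date comes first.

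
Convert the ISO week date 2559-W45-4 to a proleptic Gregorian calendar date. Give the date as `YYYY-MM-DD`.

2559-11-08

ISO week 1 of 2559 is the week containing the first Thursday of 2559.
Week 45, day 4 (Thursday) lands on 2559-11-08.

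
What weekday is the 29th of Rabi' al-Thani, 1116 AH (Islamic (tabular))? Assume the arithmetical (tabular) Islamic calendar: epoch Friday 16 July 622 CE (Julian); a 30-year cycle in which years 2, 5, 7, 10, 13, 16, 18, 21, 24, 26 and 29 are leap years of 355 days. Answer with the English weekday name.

Equivalently 31 August 1704 Gregorian, JDN 2343676.
2343676 ≡ 6 (mod 7); counting from Monday = 0 gives Sunday.

Sunday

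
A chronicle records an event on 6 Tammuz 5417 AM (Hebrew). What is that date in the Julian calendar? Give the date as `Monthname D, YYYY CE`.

June 7, 1657 CE

Both dates share Julian Day Number 2326435; in the Julian calendar that is 7 June 1657 CE.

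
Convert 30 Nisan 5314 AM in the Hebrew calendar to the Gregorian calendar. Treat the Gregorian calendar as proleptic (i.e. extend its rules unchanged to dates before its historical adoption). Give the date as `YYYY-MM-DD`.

1554-04-12

Both dates share Julian Day Number 2288748; in the Gregorian calendar that is 12 April 1554 CE.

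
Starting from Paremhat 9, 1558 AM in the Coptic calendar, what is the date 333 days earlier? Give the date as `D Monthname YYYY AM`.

The starting date is JDN 2393912; 2393912 − 333 = 2393579.
JDN 2393579 corresponds to 11 Parmouti 1557 AM.

11 Parmouti 1557 AM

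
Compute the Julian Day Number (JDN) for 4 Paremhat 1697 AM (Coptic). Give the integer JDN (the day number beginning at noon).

In the Gregorian calendar the same day is 13 March 1981.
JDN 2400001 is 17 November 1858 CE (Gregorian), MJD 0; the target day is +44676 days from there, so JDN = 2444677.

2444677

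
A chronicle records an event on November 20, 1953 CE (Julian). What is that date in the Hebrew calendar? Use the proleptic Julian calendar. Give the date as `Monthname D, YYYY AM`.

Both dates share Julian Day Number 2434715; in the Hebrew calendar that is 26 Kislev 5714 AM.

Kislev 26, 5714 AM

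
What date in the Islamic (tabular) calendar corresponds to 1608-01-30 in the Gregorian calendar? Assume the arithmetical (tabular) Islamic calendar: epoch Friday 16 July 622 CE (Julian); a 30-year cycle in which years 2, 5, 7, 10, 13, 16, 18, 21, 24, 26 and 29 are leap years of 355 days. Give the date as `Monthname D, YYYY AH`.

Shawwal 12, 1016 AH

Both dates share Julian Day Number 2308399; in the tabular Islamic calendar that is 12 Shawwal 1016 AH.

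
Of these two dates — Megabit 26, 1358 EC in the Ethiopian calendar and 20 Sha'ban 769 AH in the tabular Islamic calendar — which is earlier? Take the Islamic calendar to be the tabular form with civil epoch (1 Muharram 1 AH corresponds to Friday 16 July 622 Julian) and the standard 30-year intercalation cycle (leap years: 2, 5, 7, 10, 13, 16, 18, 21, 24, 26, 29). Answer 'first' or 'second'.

first

Converting both to JDN: 2220070 vs 2220820; the smaller is the first.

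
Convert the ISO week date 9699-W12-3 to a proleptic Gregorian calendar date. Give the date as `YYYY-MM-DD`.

9699-03-18

ISO week 1 of 9699 is the week containing the first Thursday of 9699.
Week 12, day 3 (Wednesday) lands on 9699-03-18.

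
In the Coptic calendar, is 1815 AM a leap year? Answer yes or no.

yes

1815 mod 4 = 3; in the Coptic calendar a year is leap when year mod 4 = 3, so it is a leap year.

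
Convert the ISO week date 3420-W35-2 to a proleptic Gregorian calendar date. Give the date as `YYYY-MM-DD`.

ISO week 1 of 3420 is the week containing the first Thursday of 3420.
Week 35, day 2 (Tuesday) lands on 3420-08-29.

3420-08-29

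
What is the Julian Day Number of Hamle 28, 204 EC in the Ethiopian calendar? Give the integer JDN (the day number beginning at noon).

1798694

Equivalently 22 July 212 (proleptic Gregorian).
JDN 2451545 is 1 January 2000 CE (Gregorian); the target day is −652851 days from there, so JDN = 1798694.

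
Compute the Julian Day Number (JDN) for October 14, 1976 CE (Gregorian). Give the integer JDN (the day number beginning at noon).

JDN 2400001 is 17 November 1858 CE (Gregorian), MJD 0; the target day is +43065 days from there, so JDN = 2443066.

2443066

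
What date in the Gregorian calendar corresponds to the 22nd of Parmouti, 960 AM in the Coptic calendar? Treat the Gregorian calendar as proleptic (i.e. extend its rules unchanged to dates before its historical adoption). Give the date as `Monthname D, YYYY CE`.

Both dates share Julian Day Number 2175536; in the Gregorian calendar that is 24 April 1244 CE.

April 24, 1244 CE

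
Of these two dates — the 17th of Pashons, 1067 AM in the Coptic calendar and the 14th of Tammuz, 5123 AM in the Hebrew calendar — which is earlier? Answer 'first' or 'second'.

first

First date → JDN 2214642; second date → JDN 2219070.
JDN 2214642 < JDN 2219070, so the first date is earlier.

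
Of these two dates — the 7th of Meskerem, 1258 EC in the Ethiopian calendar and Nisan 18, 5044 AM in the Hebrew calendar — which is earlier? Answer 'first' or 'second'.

Converting both to JDN: 2183346 vs 2190134; the smaller is the first.

first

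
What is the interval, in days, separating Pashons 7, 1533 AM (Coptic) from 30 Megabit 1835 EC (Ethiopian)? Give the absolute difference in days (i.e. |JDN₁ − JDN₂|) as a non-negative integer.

First date → JDN 2384839; second date → JDN 2394298.
The interval is |2384839 − 2394298| = 9459 days.

9459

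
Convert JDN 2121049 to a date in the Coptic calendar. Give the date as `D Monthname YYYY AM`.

18 Meshir 811 AM

The proleptic Gregorian equivalent of JDN 2121049 is 18 February 1095.
In the Coptic calendar that day is 18 Meshir 811 AM.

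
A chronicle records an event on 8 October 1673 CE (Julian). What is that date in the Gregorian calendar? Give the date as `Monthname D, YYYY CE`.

The Julian–Gregorian offset here is 10 days (Julian trailing).
8 October 1673 Julian + 10 days → 18 October 1673 Gregorian.

October 18, 1673 CE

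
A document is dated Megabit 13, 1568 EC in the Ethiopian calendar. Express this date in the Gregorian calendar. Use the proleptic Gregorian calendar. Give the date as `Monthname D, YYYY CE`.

March 19, 1576 CE

Julian Day Number of the source date = 2296760.
Converting JDN 2296760 to the Gregorian calendar gives 19 March 1576 CE.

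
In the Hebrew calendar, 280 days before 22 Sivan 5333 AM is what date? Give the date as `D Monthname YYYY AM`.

8 Elul 5332 AM

Counting 280 days back from JDN 2295740 reaches JDN 2295460, which is 8 Elul 5332 AM.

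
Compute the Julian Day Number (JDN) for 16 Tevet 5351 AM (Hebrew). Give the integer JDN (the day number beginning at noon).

2302172

Equivalently 12 January 1591 (Gregorian).
JDN 2451545 is 1 January 2000 CE (Gregorian); the target day is −149373 days from there, so JDN = 2302172.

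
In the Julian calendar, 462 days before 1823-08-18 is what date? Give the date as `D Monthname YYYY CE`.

13 May 1822 CE

The starting date is JDN 2387138; 2387138 − 462 = 2386676.
JDN 2386676 corresponds to 13 May 1822 CE.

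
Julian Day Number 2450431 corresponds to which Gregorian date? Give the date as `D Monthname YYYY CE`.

13 December 1996 CE

JDN 2451545 is 1 Jan 2000; 2450431 is −1114 days from there.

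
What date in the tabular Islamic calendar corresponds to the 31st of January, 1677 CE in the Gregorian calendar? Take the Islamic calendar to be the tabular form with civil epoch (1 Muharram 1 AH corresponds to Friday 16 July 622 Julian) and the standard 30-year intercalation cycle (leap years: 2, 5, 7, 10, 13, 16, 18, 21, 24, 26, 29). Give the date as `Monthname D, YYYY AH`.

Dhu al-Qa'dah 27, 1087 AH

Julian Day Number of the source date = 2333603.
Converting JDN 2333603 to the tabular Islamic calendar gives 27 Dhu al-Qa'dah 1087 AH.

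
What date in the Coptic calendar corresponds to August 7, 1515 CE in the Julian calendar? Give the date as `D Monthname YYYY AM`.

14 Mesori 1231 AM

Both dates share Julian Day Number 2274630; in the Coptic calendar that is 14 Mesori 1231 AM.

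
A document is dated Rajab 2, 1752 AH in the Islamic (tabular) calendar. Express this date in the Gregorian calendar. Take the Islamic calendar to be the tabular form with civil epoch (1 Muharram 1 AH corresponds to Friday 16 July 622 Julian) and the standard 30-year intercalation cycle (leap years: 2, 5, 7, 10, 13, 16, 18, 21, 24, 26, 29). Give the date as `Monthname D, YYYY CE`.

Julian Day Number of the source date = 2569114.
Converting JDN 2569114 to the Gregorian calendar gives 23 November 2321 CE.

November 23, 2321 CE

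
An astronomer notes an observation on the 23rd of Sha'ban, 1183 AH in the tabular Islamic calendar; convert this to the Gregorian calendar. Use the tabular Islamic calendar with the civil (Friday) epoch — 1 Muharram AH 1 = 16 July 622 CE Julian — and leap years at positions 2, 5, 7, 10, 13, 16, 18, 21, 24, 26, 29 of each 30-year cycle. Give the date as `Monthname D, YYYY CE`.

December 22, 1769 CE

Julian Day Number of the source date = 2367530.
Converting JDN 2367530 to the Gregorian calendar gives 22 December 1769 CE.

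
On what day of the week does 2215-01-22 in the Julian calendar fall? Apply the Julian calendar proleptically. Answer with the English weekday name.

Monday

Equivalently 6 February 2215 Gregorian, JDN 2530108.
2530108 ≡ 0 (mod 7); counting from Monday = 0 gives Monday.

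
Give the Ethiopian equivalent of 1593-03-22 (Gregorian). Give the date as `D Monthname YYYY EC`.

Julian Day Number of the source date = 2302972.
Converting JDN 2302972 to the Ethiopian calendar gives 16 Megabit 1585 EC.

16 Megabit 1585 EC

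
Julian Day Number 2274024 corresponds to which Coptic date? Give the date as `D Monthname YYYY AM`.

13 Koiak 1230 AM

JDN 2274024 is 19 December 1513 in the proleptic Gregorian calendar.
In the Coptic calendar that day is 13 Koiak 1230 AM.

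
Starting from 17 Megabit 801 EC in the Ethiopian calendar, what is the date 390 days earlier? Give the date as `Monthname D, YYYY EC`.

Counting 390 days back from JDN 2016617 reaches JDN 2016227, which is Yekatit 22, 800 EC.

Yekatit 22, 800 EC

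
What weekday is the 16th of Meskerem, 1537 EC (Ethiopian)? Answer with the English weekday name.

Saturday

In the proleptic Gregorian calendar this is 23 September 1544 (JDN 2285260).
2285260 ≡ 5 (mod 7); counting from Monday = 0 gives Saturday.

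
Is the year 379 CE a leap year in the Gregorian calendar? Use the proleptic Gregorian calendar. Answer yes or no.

379 is not divisible by 4, so it is a common year.

no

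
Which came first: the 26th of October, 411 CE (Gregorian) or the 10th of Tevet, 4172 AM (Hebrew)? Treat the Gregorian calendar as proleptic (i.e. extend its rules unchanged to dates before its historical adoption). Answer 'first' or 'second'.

First date → JDN 1871473; second date → JDN 1871521.
JDN 1871473 < JDN 1871521, so the first date is earlier.

first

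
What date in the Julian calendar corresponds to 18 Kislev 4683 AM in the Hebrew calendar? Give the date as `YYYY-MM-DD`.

Both dates share Julian Day Number 2058163; in the Julian calendar that is 11 December 922 CE.

0922-12-11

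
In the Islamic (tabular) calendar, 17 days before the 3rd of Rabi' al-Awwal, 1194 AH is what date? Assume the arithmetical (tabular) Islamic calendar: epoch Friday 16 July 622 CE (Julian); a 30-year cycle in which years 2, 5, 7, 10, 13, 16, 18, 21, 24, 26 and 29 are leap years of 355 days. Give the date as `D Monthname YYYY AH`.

15 Safar 1194 AH

The starting date is JDN 2371260; 2371260 − 17 = 2371243.
JDN 2371243 corresponds to 15 Safar 1194 AH.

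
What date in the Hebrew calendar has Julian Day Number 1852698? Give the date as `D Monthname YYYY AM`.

29 Sivan 4120 AM

JDN 1852698 is 31 May 360 in the proleptic Gregorian calendar.
In the Hebrew calendar that day is 29 Sivan 4120 AM.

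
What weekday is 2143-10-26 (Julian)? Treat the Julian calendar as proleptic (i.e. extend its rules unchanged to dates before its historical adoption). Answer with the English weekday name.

In the Gregorian calendar this is 9 November 2143 (JDN 2504087).
2504087 ≡ 5 (mod 7); counting from Monday = 0 gives Saturday.

Saturday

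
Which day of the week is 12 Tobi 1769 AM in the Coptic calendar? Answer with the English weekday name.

Monday

In the Gregorian calendar this is 20 January 2053 (JDN 2470923).
2470923 ≡ 0 (mod 7); counting from Monday = 0 gives Monday.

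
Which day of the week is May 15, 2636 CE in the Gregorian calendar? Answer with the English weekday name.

JDN 2683974 mod 7 = 6, and JDN 0 was a Monday, so this is a Sunday.

Sunday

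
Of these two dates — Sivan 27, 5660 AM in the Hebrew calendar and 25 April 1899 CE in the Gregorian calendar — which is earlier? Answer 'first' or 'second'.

second

Converting both to JDN: 2415195 vs 2414770; the smaller is the second.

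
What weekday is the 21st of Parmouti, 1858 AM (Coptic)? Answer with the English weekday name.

Equivalently 30 April 2142 Gregorian, JDN 2503529.
Since JDN mod 7 = 0 (0 = Monday), the day is Monday.

Monday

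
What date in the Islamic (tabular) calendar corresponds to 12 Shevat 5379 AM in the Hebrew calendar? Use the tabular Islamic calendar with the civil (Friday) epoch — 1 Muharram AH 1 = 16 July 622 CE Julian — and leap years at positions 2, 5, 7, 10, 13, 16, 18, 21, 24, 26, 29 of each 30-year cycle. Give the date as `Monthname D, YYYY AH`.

Safar 10, 1028 AH

The source date corresponds to 27 January 1619 in the Gregorian calendar (JDN 2312414).
That day falls on 10 Safar 1028 AH in the tabular Islamic calendar.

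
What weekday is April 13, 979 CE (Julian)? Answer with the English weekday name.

Sunday

This is JDN 2078740 (18 April 979 Gregorian).
JDN 2078740 mod 7 = 6, and JDN 0 was a Monday, so this is a Sunday.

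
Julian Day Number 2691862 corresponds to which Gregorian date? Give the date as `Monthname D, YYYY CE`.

December 19, 2657 CE

JDN 2451545 is 1 Jan 2000; 2691862 is +240317 days from there.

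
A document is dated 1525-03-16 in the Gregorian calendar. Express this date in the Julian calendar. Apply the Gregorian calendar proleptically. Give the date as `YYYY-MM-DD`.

The Julian–Gregorian offset here is 10 days (Julian trailing).
16 March 1525 Gregorian − 10 days → 6 March 1525 Julian.

1525-03-06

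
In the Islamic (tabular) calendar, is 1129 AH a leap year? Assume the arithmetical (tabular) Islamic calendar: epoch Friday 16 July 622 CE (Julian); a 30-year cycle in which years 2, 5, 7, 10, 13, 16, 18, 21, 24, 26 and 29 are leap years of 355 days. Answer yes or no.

Year 1129 AH is year 19 of its 30-year cycle; leap positions are 2, 5, 7, 10, 13, 16, 18, 21, 24, 26, 29, so it is a common year (354 days).

no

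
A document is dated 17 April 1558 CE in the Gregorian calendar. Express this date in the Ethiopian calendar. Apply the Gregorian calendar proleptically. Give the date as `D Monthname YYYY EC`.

Julian Day Number of the source date = 2290214.
Converting JDN 2290214 to the Ethiopian calendar gives 12 Miyazya 1550 EC.

12 Miyazya 1550 EC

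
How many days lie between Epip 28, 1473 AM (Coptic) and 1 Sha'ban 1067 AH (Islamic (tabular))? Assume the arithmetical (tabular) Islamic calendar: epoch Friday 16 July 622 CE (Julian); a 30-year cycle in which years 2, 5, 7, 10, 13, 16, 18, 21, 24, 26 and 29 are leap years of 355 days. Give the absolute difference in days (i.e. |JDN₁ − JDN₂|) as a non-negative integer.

JDN of the first date = 2363005.
JDN of the second date = 2326402.
|2326402 − 2363005| = 36603.

36603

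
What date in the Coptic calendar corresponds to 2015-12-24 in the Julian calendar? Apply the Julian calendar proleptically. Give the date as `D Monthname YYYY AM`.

Both dates share Julian Day Number 2457394; in the Coptic calendar that is 27 Koiak 1732 AM.

27 Koiak 1732 AM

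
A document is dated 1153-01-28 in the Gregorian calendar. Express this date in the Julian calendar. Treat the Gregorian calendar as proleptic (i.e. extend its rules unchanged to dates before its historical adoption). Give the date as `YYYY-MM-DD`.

At this point the Julian calendar is 7 days behind the Gregorian.
28 January 1153 Gregorian − 7 days → 21 January 1153 Julian.

1153-01-21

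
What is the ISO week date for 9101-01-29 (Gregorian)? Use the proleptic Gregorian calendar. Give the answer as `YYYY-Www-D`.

The weekday is Tuesday (ISO weekday 2).
That Tuesday belongs to ISO week 5 of ISO year 9101.

9101-W05-2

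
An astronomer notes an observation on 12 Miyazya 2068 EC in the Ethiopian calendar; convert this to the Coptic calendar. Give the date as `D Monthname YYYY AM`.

Julian Day Number of the source date = 2479414.
Converting JDN 2479414 to the Coptic calendar gives 12 Parmouti 1792 AM.

12 Parmouti 1792 AM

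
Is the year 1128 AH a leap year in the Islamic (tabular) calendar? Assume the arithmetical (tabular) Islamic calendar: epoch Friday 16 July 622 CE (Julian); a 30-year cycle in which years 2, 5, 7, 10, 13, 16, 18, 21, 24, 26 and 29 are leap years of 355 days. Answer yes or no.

yes

Year 1128 AH is year 18 of its 30-year cycle; leap positions are 2, 5, 7, 10, 13, 16, 18, 21, 24, 26, 29, so it is a leap year (355 days).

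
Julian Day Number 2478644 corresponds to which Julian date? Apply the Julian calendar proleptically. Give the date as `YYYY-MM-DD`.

2074-02-27

JDN 2478644 is 12 March 2074 in the Gregorian calendar.
In the Julian calendar that day is 2074-02-27.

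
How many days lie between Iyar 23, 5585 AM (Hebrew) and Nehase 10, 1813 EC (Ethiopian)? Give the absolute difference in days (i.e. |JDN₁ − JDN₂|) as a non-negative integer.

JDN of the first date = 2387758.
JDN of the second date = 2386393.
|2386393 − 2387758| = 1365.

1365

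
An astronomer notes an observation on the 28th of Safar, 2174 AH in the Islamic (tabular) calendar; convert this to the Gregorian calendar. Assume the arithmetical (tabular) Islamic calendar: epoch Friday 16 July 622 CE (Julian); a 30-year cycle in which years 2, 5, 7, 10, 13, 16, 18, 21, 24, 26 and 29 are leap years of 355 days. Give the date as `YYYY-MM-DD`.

Julian Day Number of the source date = 2718536.
Converting JDN 2718536 to the Gregorian calendar gives 31 December 2730 CE.

2730-12-31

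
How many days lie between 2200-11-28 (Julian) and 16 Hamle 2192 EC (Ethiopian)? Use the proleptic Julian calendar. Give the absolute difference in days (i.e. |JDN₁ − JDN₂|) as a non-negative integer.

141

JDN of the first date = 2524940.
JDN of the second date = 2524799.
|2524799 − 2524940| = 141.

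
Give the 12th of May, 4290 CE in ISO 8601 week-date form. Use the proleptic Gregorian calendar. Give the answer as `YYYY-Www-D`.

4290-W20-1

The weekday is Monday (ISO weekday 1).
That Monday belongs to ISO week 20 of ISO year 4290.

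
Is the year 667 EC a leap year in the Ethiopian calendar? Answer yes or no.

yes

667 mod 4 = 3; in the Ethiopian calendar a year is leap when year mod 4 = 3, so it is a leap year.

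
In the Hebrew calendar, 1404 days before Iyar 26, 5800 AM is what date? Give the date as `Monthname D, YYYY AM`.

Tammuz 10, 5796 AM

JDN of Iyar 26, 5800 AM = 2466284.
2466284 − 1404 = 2464880.
JDN 2464880 in the Hebrew calendar is Tammuz 10, 5796 AM.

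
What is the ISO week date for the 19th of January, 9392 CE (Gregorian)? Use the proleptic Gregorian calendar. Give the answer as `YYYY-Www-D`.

9392-W03-4

The weekday is Thursday (ISO weekday 4).
That Thursday belongs to ISO week 3 of ISO year 9392.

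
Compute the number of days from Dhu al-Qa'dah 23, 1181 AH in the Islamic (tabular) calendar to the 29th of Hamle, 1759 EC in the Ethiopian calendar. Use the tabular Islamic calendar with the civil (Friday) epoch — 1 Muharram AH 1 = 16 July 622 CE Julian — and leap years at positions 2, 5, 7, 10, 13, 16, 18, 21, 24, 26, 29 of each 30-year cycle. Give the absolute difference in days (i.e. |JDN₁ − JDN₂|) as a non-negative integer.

252

JDN of the first date = 2366910.
JDN of the second date = 2366658.
|2366658 − 2366910| = 252.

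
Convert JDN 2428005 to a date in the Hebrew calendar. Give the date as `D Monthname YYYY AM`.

JDN 2428005 is 21 July 1935 in the Gregorian calendar.
In the Hebrew calendar that day is 20 Tammuz 5695 AM.

20 Tammuz 5695 AM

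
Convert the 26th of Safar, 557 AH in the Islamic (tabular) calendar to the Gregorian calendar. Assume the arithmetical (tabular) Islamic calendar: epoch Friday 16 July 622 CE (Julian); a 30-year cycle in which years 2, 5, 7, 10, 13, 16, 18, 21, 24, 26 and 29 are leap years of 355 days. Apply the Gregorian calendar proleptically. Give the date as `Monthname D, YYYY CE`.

February 21, 1162 CE

Both dates share Julian Day Number 2145523; in the Gregorian calendar that is 21 February 1162 CE.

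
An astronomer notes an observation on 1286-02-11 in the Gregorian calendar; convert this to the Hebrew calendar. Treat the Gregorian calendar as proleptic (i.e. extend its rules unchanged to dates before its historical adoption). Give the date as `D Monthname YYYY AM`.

8 Adar I 5046 AM

Both dates share Julian Day Number 2190804; in the Hebrew calendar that is 8 Adar I 5046 AM.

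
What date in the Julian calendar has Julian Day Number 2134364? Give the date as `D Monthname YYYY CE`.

JDN 2134364 is 4 August 1131 in the proleptic Gregorian calendar.
In the Julian calendar that day is 28 July 1131 CE.

28 July 1131 CE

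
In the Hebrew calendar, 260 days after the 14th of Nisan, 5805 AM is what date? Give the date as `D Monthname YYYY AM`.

8 Tevet 5806 AM

The starting date is JDN 2468072; 2468072 + 260 = 2468332.
JDN 2468332 corresponds to 8 Tevet 5806 AM.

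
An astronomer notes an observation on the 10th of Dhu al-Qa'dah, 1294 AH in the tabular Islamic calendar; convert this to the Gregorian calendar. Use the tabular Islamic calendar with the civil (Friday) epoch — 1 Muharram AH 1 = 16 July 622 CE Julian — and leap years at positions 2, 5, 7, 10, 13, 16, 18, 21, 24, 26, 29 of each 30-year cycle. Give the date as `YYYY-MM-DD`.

Julian Day Number of the source date = 2406940.
Converting JDN 2406940 to the Gregorian calendar gives 16 November 1877 CE.

1877-11-16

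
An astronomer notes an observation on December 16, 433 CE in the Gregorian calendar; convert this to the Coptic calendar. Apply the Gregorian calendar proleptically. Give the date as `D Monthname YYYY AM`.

19 Koiak 150 AM

Julian Day Number of the source date = 1879560.
Converting JDN 1879560 to the Coptic calendar gives 19 Koiak 150 AM.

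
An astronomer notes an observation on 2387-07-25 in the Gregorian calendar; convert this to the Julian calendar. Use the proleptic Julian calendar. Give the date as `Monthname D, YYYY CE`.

The Julian–Gregorian offset here is 16 days (Julian trailing).
25 July 2387 Gregorian − 16 days → 9 July 2387 Julian.

July 9, 2387 CE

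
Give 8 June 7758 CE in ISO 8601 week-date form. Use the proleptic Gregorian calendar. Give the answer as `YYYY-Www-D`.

The weekday is Thursday (ISO weekday 4).
That Thursday belongs to ISO week 23 of ISO year 7758.

7758-W23-4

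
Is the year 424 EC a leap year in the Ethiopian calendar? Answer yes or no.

424 mod 4 = 0; in the Ethiopian calendar a year is leap when year mod 4 = 3, so it is a common year.

no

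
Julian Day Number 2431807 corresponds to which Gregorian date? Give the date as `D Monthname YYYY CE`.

JDN 2451545 is 1 Jan 2000; 2431807 is −19738 days from there.

17 December 1945 CE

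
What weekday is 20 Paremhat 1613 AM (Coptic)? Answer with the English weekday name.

Equivalently 28 March 1897 Gregorian, JDN 2414012.
JDN 2414012 mod 7 = 6, and JDN 0 was a Monday, so this is a Sunday.

Sunday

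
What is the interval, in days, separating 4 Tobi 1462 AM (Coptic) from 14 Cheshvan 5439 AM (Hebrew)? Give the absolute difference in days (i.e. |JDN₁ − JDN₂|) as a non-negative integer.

24543

JDN of the first date = 2358783.
JDN of the second date = 2334240.
|2334240 − 2358783| = 24543.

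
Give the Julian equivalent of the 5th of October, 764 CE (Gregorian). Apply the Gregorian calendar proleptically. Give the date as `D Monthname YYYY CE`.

The Julian–Gregorian offset here is 4 days (Julian trailing).
5 October 764 Gregorian − 4 days → 1 October 764 Julian.

1 October 764 CE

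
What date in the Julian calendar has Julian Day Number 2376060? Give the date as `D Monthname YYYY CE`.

19 April 1793 CE

JDN 2376060 is 30 April 1793 in the Gregorian calendar.
In the Julian calendar that day is 19 April 1793 CE.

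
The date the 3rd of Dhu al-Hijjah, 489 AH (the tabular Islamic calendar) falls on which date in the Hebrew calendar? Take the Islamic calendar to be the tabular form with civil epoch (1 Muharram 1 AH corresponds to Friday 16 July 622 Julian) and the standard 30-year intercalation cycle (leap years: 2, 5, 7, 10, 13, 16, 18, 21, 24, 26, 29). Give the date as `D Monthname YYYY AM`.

Julian Day Number of the source date = 2121698.
Converting JDN 2121698 to the Hebrew calendar gives 4 Kislev 4857 AM.

4 Kislev 4857 AM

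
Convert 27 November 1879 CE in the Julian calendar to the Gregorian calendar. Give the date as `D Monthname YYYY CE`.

9 December 1879 CE

At this point the Julian calendar is 12 days behind the Gregorian.
27 November 1879 Julian + 12 days → 9 December 1879 Gregorian.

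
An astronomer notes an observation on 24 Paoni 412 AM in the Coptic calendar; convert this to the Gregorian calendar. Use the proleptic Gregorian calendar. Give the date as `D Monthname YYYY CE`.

Both dates share Julian Day Number 1975441; in the Gregorian calendar that is 21 June 696 CE.

21 June 696 CE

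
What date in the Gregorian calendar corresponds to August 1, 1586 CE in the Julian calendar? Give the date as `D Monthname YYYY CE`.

11 August 1586 CE

For dates in this range the Gregorian date is 10 days ahead of the Julian.
1 August 1586 Julian + 10 days → 11 August 1586 Gregorian.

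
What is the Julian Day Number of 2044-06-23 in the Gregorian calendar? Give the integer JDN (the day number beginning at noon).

JDN 2299161 is 15 October 1582 CE (Gregorian); the target day is +168629 days from there, so JDN = 2467790.

2467790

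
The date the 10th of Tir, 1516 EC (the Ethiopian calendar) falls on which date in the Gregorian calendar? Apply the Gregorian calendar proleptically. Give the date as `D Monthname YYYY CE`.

Both dates share Julian Day Number 2277704; in the Gregorian calendar that is 16 January 1524 CE.

16 January 1524 CE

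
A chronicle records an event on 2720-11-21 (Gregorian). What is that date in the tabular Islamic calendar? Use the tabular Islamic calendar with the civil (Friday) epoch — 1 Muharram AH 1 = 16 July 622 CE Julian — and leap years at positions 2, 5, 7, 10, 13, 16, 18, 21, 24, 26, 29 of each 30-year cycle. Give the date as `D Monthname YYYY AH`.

28 Ramadan 2163 AH

Both dates share Julian Day Number 2714844; in the tabular Islamic calendar that is 28 Ramadan 2163 AH.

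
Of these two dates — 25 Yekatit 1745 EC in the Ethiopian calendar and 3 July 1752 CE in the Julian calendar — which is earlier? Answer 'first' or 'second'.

second

Converting both to JDN: 2361391 vs 2361160; the smaller is the second.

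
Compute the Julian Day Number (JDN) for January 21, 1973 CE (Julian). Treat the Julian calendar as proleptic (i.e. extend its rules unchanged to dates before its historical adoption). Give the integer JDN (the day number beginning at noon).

2441717

In the Gregorian calendar the same day is 3 February 1973.
JDN 2451545 is 1 January 2000 CE (Gregorian); the target day is −9828 days from there, so JDN = 2441717.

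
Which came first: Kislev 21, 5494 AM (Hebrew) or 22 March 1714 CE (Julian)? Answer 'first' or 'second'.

second

Converting both to JDN: 2354357 vs 2347177; the smaller is the second.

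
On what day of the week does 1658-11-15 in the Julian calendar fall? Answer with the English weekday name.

Monday

This is JDN 2326961 (25 November 1658 Gregorian).
2326961 ≡ 0 (mod 7); counting from Monday = 0 gives Monday.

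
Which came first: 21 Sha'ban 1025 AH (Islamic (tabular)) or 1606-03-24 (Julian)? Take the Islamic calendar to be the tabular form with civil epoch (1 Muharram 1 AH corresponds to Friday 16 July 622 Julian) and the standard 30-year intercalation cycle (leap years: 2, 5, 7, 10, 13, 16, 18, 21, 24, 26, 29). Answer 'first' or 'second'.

Converting both to JDN: 2311538 vs 2307732; the smaller is the second.

second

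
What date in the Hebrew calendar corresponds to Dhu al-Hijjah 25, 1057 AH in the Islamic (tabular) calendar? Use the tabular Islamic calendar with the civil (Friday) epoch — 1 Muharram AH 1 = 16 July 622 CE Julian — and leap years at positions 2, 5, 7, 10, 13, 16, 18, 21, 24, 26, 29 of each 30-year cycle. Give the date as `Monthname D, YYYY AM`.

Tevet 26, 5408 AM

Julian Day Number of the source date = 2323000.
Converting JDN 2323000 to the Hebrew calendar gives 26 Tevet 5408 AM.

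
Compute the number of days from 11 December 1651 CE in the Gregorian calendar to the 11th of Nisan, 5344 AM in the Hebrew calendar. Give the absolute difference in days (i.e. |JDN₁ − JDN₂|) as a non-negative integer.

24734

First date → JDN 2324420; second date → JDN 2299686.
The interval is |2324420 − 2299686| = 24734 days.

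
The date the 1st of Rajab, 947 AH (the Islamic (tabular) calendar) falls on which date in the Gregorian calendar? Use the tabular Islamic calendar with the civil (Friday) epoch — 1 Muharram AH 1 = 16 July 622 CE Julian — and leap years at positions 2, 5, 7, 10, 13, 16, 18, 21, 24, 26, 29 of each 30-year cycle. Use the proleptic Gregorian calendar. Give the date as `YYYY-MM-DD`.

Julian Day Number of the source date = 2283848.
Converting JDN 2283848 to the Gregorian calendar gives 11 November 1540 CE.

1540-11-11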